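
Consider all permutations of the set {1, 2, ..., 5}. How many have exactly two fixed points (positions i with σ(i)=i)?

20

Pick the 2 fixed positions: C(5,2) = 10 ways.
The remaining 3 must be deranged: !3 = 2.
Total: 10 × 2 = 20.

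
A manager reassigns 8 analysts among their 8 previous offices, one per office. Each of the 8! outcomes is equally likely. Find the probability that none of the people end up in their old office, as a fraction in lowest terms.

2119/5760

Favorable outcomes: !8 = 14833.
Total outcomes: 8! = 40320.
Probability = 14833/40320 = 2119/5760.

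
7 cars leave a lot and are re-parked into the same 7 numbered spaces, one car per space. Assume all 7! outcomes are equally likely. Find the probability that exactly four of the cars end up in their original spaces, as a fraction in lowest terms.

1/72

Favorable outcomes: C(7,4)·!3 = 35·2 = 70.
Total outcomes: 7! = 5040.
Probability = 70/5040 = 1/72.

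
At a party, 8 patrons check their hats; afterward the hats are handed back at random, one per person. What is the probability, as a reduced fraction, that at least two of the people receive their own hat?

2131/8064

Favorable outcomes: Σ_{i≥2} C(8,i)·!(8-i) = 28·265 + 56·44 + 70·9 + 56·2 + 28·1 + 8·0 + 1·1 = 10655.
Total outcomes: 8! = 40320.
Probability = 10655/40320 = 2131/8064.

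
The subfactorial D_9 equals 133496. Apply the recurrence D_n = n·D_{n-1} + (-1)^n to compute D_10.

1334961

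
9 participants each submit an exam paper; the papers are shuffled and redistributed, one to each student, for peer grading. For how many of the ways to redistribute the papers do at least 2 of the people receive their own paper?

Sum C(9,i)·!(9-i) for i = 2..9:
  i=2: C(9,2)·!7 = 36·1854 = 66744
  i=3: C(9,3)·!6 = 84·265 = 22260
  i=4: C(9,4)·!5 = 126·44 = 5544
  i=5: C(9,5)·!4 = 126·9 = 1134
  i=6: C(9,6)·!3 = 84·2 = 168
  i=7: C(9,7)·!2 = 36·1 = 36
  i=8: C(9,8)·!1 = 9·0 = 0
  i=9: C(9,9)·!0 = 1·1 = 1
Total = 95887.

95887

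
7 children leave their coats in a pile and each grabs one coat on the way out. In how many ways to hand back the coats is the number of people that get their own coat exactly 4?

70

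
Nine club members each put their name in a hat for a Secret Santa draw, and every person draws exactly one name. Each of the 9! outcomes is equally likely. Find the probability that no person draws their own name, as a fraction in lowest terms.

16687/45360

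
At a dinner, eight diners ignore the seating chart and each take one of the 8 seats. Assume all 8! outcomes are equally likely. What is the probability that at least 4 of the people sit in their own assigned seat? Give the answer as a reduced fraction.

Favorable outcomes: Σ_{i≥4} C(8,i)·!(8-i) = 70·9 + 56·2 + 28·1 + 8·0 + 1·1 = 771.
Total outcomes: 8! = 40320.
Probability = 771/40320 = 257/13440.

257/13440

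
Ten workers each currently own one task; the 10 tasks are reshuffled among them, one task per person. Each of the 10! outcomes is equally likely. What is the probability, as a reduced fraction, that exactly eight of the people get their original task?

Favorable outcomes: C(10,8)·!2 = 45·1 = 45.
Total outcomes: 10! = 3628800.
Probability = 45/3628800 = 1/80640.

1/80640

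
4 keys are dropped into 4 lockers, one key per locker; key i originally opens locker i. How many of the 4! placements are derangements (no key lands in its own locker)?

9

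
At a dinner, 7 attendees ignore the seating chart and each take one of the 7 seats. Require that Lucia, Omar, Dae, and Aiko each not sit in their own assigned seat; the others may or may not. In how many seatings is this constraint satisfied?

2790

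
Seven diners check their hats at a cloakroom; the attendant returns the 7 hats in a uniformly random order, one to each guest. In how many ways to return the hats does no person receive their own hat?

1854

!7 = 7! · Σ_{k=0}^{7} (-1)^k/k!
= 7! - 7!/1! + 7!/2! - 7!/3! + 7!/4! - 7!/5! + 7!/6! - 7!/7!
= 5040 - 5040 + 2520 - 840 + 210 - 42 + 7 - 1
= 1854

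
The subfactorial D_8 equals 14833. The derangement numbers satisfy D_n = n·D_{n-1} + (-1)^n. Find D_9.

133496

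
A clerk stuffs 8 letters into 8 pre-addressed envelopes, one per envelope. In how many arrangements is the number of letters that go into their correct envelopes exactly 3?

Pick the 3 fixed positions: C(8,3) = 56 ways.
The other 5 form a derangement: !5 = 44.
Total: 56 × 44 = 2464.

2464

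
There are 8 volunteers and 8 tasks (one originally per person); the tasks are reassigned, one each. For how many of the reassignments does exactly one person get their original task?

14832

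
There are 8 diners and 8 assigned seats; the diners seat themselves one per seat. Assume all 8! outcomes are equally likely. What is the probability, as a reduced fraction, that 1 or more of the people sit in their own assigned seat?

3641/5760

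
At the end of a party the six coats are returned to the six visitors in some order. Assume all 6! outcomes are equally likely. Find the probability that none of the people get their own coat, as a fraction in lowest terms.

53/144

Favorable outcomes: !6 = 265.
Total outcomes: 6! = 720.
Probability = 265/720 = 53/144.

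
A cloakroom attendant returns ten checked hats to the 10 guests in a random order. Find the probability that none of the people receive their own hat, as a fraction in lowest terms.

Favorable outcomes: !10 = 1334961.
Total outcomes: 10! = 3628800.
Probability = 1334961/3628800 = 16481/44800.

16481/44800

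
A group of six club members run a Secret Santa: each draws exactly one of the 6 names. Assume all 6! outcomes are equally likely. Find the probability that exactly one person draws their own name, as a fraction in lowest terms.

11/30

Favorable outcomes: C(6,1)·!5 = 6·44 = 264.
Total outcomes: 6! = 720.
Probability = 264/720 = 11/30.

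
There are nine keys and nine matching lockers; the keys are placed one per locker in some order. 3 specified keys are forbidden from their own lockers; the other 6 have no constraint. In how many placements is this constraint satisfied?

256320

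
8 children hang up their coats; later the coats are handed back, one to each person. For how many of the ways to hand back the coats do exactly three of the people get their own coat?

2464

Choose which 3 of the 8 are fixed: C(8,3) = 56.
The remaining 5 must be deranged: !5 = 44.
Total: 56 × 44 = 2464.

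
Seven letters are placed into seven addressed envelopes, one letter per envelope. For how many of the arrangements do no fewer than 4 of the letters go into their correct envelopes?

92

Sum C(7,i)·!(7-i) for i = 4..7:
  i=4: C(7,4)·!3 = 35·2 = 70
  i=5: C(7,5)·!2 = 21·1 = 21
  i=6: C(7,6)·!1 = 7·0 = 0
  i=7: C(7,7)·!0 = 1·1 = 1
Total = 92.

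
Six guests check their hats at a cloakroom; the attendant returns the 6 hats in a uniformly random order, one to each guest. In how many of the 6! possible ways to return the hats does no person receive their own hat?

265

!6 = 6! · Σ_{k=0}^{6} (-1)^k/k!
= 6! - 6!/1! + 6!/2! - 6!/3! + 6!/4! - 6!/5! + 6!/6!
= 720 - 720 + 360 - 120 + 30 - 6 + 1
= 265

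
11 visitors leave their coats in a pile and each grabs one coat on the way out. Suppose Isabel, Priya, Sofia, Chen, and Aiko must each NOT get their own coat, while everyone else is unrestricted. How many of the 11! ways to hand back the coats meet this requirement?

Inclusion-exclusion on the 5 forbidden self-matches:
Σ_{j=0}^{5} (-1)^j C(5,j)(11-j)!
= C(5,0)·11! - C(5,1)·10! + C(5,2)·9! - C(5,3)·8! + C(5,4)·7! - C(5,5)·6!
= 39916800 - 18144000 + 3628800 - 403200 + 25200 - 720
= 25022880

25022880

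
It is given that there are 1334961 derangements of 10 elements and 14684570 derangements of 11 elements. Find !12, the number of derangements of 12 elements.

176214841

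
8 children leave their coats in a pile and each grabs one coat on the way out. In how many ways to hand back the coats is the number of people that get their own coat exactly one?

Pick the single fixed position: C(8,1) = 8 ways.
The other 7 form a derangement: !7 = 1854.
Total: 8 × 1854 = 14832.

14832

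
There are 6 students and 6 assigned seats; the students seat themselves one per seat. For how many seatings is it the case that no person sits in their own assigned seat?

!6 = 6! · Σ_{k=0}^{6} (-1)^k/k!
= 6! - 6!/1! + 6!/2! - 6!/3! + 6!/4! - 6!/5! + 6!/6!
= 720 - 720 + 360 - 120 + 30 - 6 + 1
= 265

265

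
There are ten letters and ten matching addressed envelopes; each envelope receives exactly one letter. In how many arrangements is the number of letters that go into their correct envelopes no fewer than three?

Sum C(10,i)·!(10-i) for i = 3..10:
  i=3: C(10,3)·!7 = 120·1854 = 222480
  i=4: C(10,4)·!6 = 210·265 = 55650
  i=5: C(10,5)·!5 = 252·44 = 11088
  i=6: C(10,6)·!4 = 210·9 = 1890
  i=7: C(10,7)·!3 = 120·2 = 240
  i=8: C(10,8)·!2 = 45·1 = 45
  i=9: C(10,9)·!1 = 10·0 = 0
  i=10: C(10,10)·!0 = 1·1 = 1
Total = 291394.

291394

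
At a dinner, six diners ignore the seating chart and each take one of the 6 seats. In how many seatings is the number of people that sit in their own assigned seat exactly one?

264

Pick the single fixed position: C(6,1) = 6 ways.
The other 5 form a derangement: !5 = 44.
Total: 6 × 44 = 264.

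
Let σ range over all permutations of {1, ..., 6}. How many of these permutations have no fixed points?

265

The number of derangements of 6 is !6 = Σ_{k=0}^{6} (-1)^k·6!/k!
= 6! - 6!/1! + 6!/2! - 6!/3! + 6!/4! - 6!/5! + 6!/6!
= 720 - 720 + 360 - 120 + 30 - 6 + 1
= 265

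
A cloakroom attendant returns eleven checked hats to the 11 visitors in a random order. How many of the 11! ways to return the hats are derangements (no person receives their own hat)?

14684570

Recurrence: !11 = 10·(!10 + !9).
!11 = 10·(1334961 + 133496) = 10·1468457 = 14684570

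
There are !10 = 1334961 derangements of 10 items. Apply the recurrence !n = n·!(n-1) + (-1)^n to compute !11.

14684570

!11 = 11·1334961 - 1 = 14684570.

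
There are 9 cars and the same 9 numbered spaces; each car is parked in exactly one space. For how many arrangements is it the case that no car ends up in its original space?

133496

The subfactorial !9 = [9!/e] (nearest integer).
9! = 362880, and 362880/e ≈ 133496.09, so !9 = 133496.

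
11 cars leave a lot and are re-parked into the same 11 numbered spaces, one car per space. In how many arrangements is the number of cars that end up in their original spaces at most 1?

29369141

# with exactly i fixed is C(11,i)·!(11-i); sum over i=0..1:
  i=0: C(11,0)·!11 = 1·14684570 = 14684570
  i=1: C(11,1)·!10 = 11·1334961 = 14684571
Total = 29369141.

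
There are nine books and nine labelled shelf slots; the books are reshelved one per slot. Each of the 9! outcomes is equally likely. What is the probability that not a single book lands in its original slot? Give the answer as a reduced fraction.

16687/45360

Favorable outcomes: !9 = 133496.
Total outcomes: 9! = 362880.
Probability = 133496/362880 = 16687/45360.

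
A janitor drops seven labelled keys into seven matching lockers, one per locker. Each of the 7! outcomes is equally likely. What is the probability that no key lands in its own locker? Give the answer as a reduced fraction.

Favorable outcomes: !7 = 1854.
Total outcomes: 7! = 5040.
Probability = 1854/5040 = 103/280.

103/280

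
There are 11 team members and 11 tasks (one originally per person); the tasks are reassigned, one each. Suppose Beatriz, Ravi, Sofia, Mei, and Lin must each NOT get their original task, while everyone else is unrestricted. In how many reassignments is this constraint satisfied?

25022880

Inclusion-exclusion on the 5 forbidden self-matches:
Σ_{j=0}^{5} (-1)^j C(5,j)(11-j)!
= C(5,0)·11! - C(5,1)·10! + C(5,2)·9! - C(5,3)·8! + C(5,4)·7! - C(5,5)·6!
= 39916800 - 18144000 + 3628800 - 403200 + 25200 - 720
= 25022880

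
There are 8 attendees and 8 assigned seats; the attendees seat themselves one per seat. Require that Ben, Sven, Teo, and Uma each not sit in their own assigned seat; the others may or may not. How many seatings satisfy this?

24024

Inclusion-exclusion on the 4 forbidden self-matches:
Σ_{j=0}^{4} (-1)^j C(4,j)(8-j)!
= C(4,0)·8! - C(4,1)·7! + C(4,2)·6! - C(4,3)·5! + C(4,4)·4!
= 40320 - 20160 + 4320 - 480 + 24
= 24024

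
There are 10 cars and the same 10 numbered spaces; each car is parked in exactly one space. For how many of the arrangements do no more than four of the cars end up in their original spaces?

# with exactly i fixed is C(10,i)·!(10-i); sum over i=0..4:
  i=0: C(10,0)·!10 = 1·1334961 = 1334961
  i=1: C(10,1)·!9 = 10·133496 = 1334960
  i=2: C(10,2)·!8 = 45·14833 = 667485
  i=3: C(10,3)·!7 = 120·1854 = 222480
  i=4: C(10,4)·!6 = 210·265 = 55650
Total = 3615536.

3615536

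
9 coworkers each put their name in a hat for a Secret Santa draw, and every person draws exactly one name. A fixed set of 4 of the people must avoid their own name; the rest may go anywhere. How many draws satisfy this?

229080

Inclusion-exclusion on the 4 forbidden self-matches:
Σ_{j=0}^{4} (-1)^j C(4,j)(9-j)!
= C(4,0)·9! - C(4,1)·8! + C(4,2)·7! - C(4,3)·6! + C(4,4)·5!
= 362880 - 161280 + 30240 - 2880 + 120
= 229080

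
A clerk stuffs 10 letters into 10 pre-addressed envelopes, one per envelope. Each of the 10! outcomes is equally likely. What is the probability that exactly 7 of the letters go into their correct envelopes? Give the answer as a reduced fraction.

Favorable outcomes: C(10,7)·!3 = 120·2 = 240.
Total outcomes: 10! = 3628800.
Probability = 240/3628800 = 1/15120.

1/15120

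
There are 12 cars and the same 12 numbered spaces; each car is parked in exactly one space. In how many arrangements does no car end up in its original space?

!12 = 12! · Σ_{k=0}^{12} (-1)^k/k!
= 12! - 12!/1! + 12!/2! - 12!/3! + 12!/4! - 12!/5! + 12!/6! - 12!/7! + 12!/8! - 12!/9! + 12!/10! - 12!/11! + 12!/12!
= 479001600 - 479001600 + 239500800 - 79833600 + 19958400 - 3991680 + 665280 - 95040 + 11880 - 1320 + 132 - 12 + 1
= 176214841

176214841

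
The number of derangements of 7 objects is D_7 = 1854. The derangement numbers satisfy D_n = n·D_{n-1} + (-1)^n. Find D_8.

14833

D_8 = 8·1854 + 1 = 14833.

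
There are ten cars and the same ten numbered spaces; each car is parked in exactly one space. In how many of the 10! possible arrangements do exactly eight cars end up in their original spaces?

Pick the 8 fixed positions: C(10,8) = 45 ways.
The remaining 2 must be deranged: !2 = 1.
Total: 45 × 1 = 45.

45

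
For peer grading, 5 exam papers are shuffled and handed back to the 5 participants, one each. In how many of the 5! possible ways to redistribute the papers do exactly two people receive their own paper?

20

Choose which 2 of the 5 are fixed: C(5,2) = 10.
The remaining 3 must be deranged: !3 = 2.
Total: 10 × 2 = 20.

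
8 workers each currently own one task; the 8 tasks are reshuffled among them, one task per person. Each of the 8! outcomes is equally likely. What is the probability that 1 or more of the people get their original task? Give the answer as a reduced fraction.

3641/5760

Favorable outcomes: Σ_{i≥1} C(8,i)·!(8-i) = 8·1854 + 28·265 + 56·44 + 70·9 + 56·2 + 28·1 + 8·0 + 1·1 = 25487.
Total outcomes: 8! = 40320.
Probability = 25487/40320 = 3641/5760.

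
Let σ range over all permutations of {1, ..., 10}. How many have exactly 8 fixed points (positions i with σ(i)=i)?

Choose which 8 of the 10 are fixed: C(10,8) = 45.
The other 2 form a derangement: !2 = 1.
Total: 45 × 1 = 45.

45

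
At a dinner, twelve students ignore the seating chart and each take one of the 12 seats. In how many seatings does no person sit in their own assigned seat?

176214841

Use !n = (n-1)(!(n-1) + !(n-2)).
!12 = 11·(14684570 + 1334961) = 11·16019531 = 176214841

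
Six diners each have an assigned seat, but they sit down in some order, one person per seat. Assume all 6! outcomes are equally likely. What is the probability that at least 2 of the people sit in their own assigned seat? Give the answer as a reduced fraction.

Favorable outcomes: Σ_{i≥2} C(6,i)·!(6-i) = 15·9 + 20·2 + 15·1 + 6·0 + 1·1 = 191.
Total outcomes: 6! = 720.
Probability = 191/720 = 191/720.

191/720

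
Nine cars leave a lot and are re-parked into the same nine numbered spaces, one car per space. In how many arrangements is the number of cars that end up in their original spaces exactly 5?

Pick the 5 fixed positions: C(9,5) = 126 ways.
The other 4 form a derangement: !4 = 9.
Total: 126 × 9 = 1134.

1134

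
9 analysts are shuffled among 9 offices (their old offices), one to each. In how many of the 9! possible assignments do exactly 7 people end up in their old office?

36

Choose which 7 of the 9 are fixed: C(9,7) = 36.
The other 2 form a derangement: !2 = 1.
Total: 36 × 1 = 36.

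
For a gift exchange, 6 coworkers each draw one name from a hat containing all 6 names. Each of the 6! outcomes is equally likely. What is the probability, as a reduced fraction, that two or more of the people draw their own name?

191/720

Favorable outcomes: Σ_{i≥2} C(6,i)·!(6-i) = 15·9 + 20·2 + 15·1 + 6·0 + 1·1 = 191.
Total outcomes: 6! = 720.
Probability = 191/720 = 191/720.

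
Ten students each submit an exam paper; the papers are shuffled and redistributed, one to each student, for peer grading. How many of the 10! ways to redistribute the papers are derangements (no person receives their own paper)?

1334961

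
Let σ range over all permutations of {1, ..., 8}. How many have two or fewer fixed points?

# with exactly i fixed is C(8,i)·!(8-i); sum over i=0..2:
  i=0: C(8,0)·!8 = 1·14833 = 14833
  i=1: C(8,1)·!7 = 8·1854 = 14832
  i=2: C(8,2)·!6 = 28·265 = 7420
Total = 37085.

37085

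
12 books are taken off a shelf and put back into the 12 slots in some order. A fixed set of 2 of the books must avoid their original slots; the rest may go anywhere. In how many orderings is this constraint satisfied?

402796800

Let A_j be the event that the j-th constrained one is fixed. By inclusion-exclusion over the 2 events:
Σ_{j=0}^{2} (-1)^j C(2,j)(12-j)!
= C(2,0)·12! - C(2,1)·11! + C(2,2)·10!
= 479001600 - 79833600 + 3628800
= 402796800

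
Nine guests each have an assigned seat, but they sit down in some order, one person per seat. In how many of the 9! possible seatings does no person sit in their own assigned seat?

The subfactorial !9 = [9!/e] (nearest integer).
9! = 362880, and 362880/e ≈ 133496.09, so !9 = 133496.

133496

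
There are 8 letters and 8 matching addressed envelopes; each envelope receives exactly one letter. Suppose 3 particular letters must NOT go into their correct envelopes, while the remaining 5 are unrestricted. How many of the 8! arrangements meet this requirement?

27240

Inclusion-exclusion on the 3 forbidden self-matches:
Σ_{j=0}^{3} (-1)^j C(3,j)(8-j)!
= C(3,0)·8! - C(3,1)·7! + C(3,2)·6! - C(3,3)·5!
= 40320 - 15120 + 2160 - 120
= 27240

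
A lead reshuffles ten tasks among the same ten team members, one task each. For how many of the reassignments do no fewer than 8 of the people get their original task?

46

# with exactly i fixed is C(10,i)·!(10-i); sum over i=8..10:
  i=8: C(10,8)·!2 = 45·1 = 45
  i=9: C(10,9)·!1 = 10·0 = 0
  i=10: C(10,10)·!0 = 1·1 = 1
Total = 46.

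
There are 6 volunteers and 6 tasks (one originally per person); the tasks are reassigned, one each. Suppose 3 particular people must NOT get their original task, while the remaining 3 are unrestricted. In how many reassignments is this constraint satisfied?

Inclusion-exclusion on the 3 forbidden self-matches:
Σ_{j=0}^{3} (-1)^j C(3,j)(6-j)!
= C(3,0)·6! - C(3,1)·5! + C(3,2)·4! - C(3,3)·3!
= 720 - 360 + 72 - 6
= 426

426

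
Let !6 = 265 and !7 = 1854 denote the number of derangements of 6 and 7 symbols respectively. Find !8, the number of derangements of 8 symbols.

14833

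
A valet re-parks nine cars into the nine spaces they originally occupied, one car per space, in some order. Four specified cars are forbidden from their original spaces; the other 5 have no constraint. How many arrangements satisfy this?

Inclusion-exclusion on the 4 forbidden self-matches:
Σ_{j=0}^{4} (-1)^j C(4,j)(9-j)!
= C(4,0)·9! - C(4,1)·8! + C(4,2)·7! - C(4,3)·6! + C(4,4)·5!
= 362880 - 161280 + 30240 - 2880 + 120
= 229080

229080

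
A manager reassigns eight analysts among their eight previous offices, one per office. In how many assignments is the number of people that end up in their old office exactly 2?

Choose which 2 of the 8 are fixed: C(8,2) = 28.
The other 6 form a derangement: !6 = 265.
Total: 28 × 265 = 7420.

7420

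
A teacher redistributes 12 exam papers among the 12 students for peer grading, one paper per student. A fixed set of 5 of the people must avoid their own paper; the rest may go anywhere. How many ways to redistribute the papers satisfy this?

312273360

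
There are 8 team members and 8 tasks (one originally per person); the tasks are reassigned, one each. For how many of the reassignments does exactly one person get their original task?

14832

Choose which one of the 8 is fixed: C(8,1) = 8.
The other 7 form a derangement: !7 = 1854.
Total: 8 × 1854 = 14832.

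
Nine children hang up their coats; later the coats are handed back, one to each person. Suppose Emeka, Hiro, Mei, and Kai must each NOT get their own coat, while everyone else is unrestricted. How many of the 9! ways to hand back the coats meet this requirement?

229080

Let A_j be the event that the j-th constrained one is fixed. By inclusion-exclusion over the 4 events:
Σ_{j=0}^{4} (-1)^j C(4,j)(9-j)!
= C(4,0)·9! - C(4,1)·8! + C(4,2)·7! - C(4,3)·6! + C(4,4)·5!
= 362880 - 161280 + 30240 - 2880 + 120
= 229080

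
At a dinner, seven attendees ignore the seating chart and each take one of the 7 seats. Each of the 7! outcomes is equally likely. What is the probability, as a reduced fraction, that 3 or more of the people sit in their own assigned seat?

Favorable outcomes: Σ_{i≥3} C(7,i)·!(7-i) = 35·9 + 35·2 + 21·1 + 7·0 + 1·1 = 407.
Total outcomes: 7! = 5040.
Probability = 407/5040 = 407/5040.

407/5040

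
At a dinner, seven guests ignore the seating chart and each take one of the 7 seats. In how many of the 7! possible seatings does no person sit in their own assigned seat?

Recurrence: !7 = 7·!6 + (-1)^7.
!7 = 7·265 - 1 = 1854

1854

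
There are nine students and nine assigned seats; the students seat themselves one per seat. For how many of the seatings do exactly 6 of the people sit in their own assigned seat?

168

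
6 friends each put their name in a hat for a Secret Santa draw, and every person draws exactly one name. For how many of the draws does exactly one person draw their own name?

264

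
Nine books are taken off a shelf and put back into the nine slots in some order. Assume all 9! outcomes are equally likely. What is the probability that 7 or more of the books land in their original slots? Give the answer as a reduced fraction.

Favorable outcomes: Σ_{i≥7} C(9,i)·!(9-i) = 36·1 + 9·0 + 1·1 = 37.
Total outcomes: 9! = 362880.
Probability = 37/362880 = 37/362880.

37/362880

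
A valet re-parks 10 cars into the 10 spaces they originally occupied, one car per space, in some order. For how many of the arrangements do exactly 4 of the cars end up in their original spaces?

Pick the 4 fixed positions: C(10,4) = 210 ways.
The other 6 form a derangement: !6 = 265.
Total: 210 × 265 = 55650.

55650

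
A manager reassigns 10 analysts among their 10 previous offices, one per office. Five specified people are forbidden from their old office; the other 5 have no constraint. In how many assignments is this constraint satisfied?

2170680

Inclusion-exclusion on the 5 forbidden self-matches:
Σ_{j=0}^{5} (-1)^j C(5,j)(10-j)!
= C(5,0)·10! - C(5,1)·9! + C(5,2)·8! - C(5,3)·7! + C(5,4)·6! - C(5,5)·5!
= 3628800 - 1814400 + 403200 - 50400 + 3600 - 120
= 2170680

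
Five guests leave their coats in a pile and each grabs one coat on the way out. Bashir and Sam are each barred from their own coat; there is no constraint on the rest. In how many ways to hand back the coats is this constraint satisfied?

78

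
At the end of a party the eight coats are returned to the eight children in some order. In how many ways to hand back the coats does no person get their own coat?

14833

Recurrence: !8 = 8·!7 + (-1)^8.
!8 = 8·1854 + 1 = 14833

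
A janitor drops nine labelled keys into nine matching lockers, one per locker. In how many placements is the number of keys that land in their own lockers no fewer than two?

95887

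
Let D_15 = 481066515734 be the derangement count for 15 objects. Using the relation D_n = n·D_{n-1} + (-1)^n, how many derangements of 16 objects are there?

7697064251745

D_16 = 16·481066515734 + 1 = 7697064251745.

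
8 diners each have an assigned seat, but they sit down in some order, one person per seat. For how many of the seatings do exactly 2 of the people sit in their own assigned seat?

7420

Pick the 2 fixed positions: C(8,2) = 28 ways.
The remaining 6 must be deranged: !6 = 265.
Total: 28 × 265 = 7420.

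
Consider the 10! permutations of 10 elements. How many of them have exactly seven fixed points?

Choose which 7 of the 10 are fixed: C(10,7) = 120.
The other 3 form a derangement: !3 = 2.
Total: 120 × 2 = 240.

240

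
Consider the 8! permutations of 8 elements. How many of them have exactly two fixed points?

Pick the 2 fixed positions: C(8,2) = 28 ways.
The other 6 form a derangement: !6 = 265.
Total: 28 × 265 = 7420.

7420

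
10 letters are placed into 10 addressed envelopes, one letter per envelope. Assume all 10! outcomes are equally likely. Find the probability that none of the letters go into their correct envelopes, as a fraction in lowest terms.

16481/44800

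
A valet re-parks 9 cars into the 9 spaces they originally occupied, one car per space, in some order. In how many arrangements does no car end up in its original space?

133496

By inclusion-exclusion, !9 = Σ (-1)^k · 9!/k! for k=0..9
= 9! - 9!/1! + 9!/2! - 9!/3! + 9!/4! - 9!/5! + 9!/6! - 9!/7! + 9!/8! - 9!/9!
= 362880 - 362880 + 181440 - 60480 + 15120 - 3024 + 504 - 72 + 9 - 1
= 133496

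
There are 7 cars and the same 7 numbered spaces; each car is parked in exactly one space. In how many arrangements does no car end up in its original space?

Use !n = n·!(n-1) + (-1)^n.
!7 = 7·265 - 1 = 1854

1854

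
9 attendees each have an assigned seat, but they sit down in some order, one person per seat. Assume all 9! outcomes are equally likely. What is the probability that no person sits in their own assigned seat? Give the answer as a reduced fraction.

Favorable outcomes: !9 = 133496.
Total outcomes: 9! = 362880.
Probability = 133496/362880 = 16687/45360.

16687/45360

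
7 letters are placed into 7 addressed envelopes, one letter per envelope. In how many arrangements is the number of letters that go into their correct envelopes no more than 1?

3709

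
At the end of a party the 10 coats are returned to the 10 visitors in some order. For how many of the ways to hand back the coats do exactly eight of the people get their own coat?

45

Choose which 8 of the 10 are fixed: C(10,8) = 45.
The remaining 2 must be deranged: !2 = 1.
Total: 45 × 1 = 45.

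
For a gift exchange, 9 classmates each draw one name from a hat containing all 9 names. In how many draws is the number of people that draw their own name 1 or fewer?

266993

Sum C(9,i)·!(9-i) for i = 0..1:
  i=0: C(9,0)·!9 = 1·133496 = 133496
  i=1: C(9,1)·!8 = 9·14833 = 133497
Total = 266993.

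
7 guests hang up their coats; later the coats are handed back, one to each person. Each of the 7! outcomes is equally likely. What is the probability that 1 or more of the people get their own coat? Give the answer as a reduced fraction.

177/280

Favorable outcomes: Σ_{i≥1} C(7,i)·!(7-i) = 7·265 + 21·44 + 35·9 + 35·2 + 21·1 + 7·0 + 1·1 = 3186.
Total outcomes: 7! = 5040.
Probability = 3186/5040 = 177/280.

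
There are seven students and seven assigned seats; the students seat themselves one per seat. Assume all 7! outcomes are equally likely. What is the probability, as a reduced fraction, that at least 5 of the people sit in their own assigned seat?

11/2520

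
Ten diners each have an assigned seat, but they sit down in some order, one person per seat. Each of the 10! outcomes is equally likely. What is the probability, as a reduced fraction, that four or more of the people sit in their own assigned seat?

Favorable outcomes: Σ_{i≥4} C(10,i)·!(10-i) = 210·265 + 252·44 + 210·9 + 120·2 + 45·1 + 10·0 + 1·1 = 68914.
Total outcomes: 10! = 3628800.
Probability = 68914/3628800 = 34457/1814400.

34457/1814400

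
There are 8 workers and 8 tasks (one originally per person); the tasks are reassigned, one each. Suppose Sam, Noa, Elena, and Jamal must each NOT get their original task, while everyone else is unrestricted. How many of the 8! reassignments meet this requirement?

24024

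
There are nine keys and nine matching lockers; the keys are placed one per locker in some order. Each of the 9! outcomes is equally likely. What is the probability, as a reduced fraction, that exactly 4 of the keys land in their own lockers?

Favorable outcomes: C(9,4)·!5 = 126·44 = 5544.
Total outcomes: 9! = 362880.
Probability = 5544/362880 = 11/720.

11/720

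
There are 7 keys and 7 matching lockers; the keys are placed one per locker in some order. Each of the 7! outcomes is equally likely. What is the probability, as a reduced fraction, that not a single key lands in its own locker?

Favorable outcomes: !7 = 1854.
Total outcomes: 7! = 5040.
Probability = 1854/5040 = 103/280.

103/280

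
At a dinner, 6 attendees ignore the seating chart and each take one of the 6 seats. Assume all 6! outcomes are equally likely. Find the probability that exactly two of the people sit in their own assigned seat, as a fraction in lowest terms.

3/16

Favorable outcomes: C(6,2)·!4 = 15·9 = 135.
Total outcomes: 6! = 720.
Probability = 135/720 = 3/16.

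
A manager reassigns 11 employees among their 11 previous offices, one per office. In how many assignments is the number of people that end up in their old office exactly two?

7342280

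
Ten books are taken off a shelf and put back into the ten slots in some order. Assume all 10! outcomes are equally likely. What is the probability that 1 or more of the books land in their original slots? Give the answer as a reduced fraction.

Favorable outcomes: Σ_{i≥1} C(10,i)·!(10-i) = 10·133496 + 45·14833 + 120·1854 + 210·265 + 252·44 + 210·9 + 120·2 + 45·1 + 10·0 + 1·1 = 2293839.
Total outcomes: 10! = 3628800.
Probability = 2293839/3628800 = 28319/44800.

28319/44800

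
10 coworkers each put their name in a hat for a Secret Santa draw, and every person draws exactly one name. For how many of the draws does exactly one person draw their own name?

1334960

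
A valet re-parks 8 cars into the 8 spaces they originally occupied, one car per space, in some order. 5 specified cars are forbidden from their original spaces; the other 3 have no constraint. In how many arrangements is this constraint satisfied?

21234

Let A_j be the event that the j-th constrained one is fixed. By inclusion-exclusion over the 5 events:
Σ_{j=0}^{5} (-1)^j C(5,j)(8-j)!
= C(5,0)·8! - C(5,1)·7! + C(5,2)·6! - C(5,3)·5! + C(5,4)·4! - C(5,5)·3!
= 40320 - 25200 + 7200 - 1200 + 120 - 6
= 21234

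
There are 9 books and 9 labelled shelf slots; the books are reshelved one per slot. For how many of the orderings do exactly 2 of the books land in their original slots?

66744

Choose which 2 of the 9 are fixed: C(9,2) = 36.
The other 7 form a derangement: !7 = 1854.
Total: 36 × 1854 = 66744.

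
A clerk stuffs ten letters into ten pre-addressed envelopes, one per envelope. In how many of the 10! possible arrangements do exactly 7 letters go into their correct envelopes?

Choose which 7 of the 10 are fixed: C(10,7) = 120.
The remaining 3 must be deranged: !3 = 2.
Total: 120 × 2 = 240.

240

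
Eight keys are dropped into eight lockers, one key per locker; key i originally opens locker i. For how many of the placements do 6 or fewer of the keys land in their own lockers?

Sum C(8,i)·!(8-i) for i = 0..6:
  i=0: C(8,0)·!8 = 1·14833 = 14833
  i=1: C(8,1)·!7 = 8·1854 = 14832
  i=2: C(8,2)·!6 = 28·265 = 7420
  i=3: C(8,3)·!5 = 56·44 = 2464
  i=4: C(8,4)·!4 = 70·9 = 630
  i=5: C(8,5)·!3 = 56·2 = 112
  i=6: C(8,6)·!2 = 28·1 = 28
Total = 40319.

40319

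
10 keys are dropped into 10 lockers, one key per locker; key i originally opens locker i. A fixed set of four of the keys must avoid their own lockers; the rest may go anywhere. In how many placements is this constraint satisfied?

2399760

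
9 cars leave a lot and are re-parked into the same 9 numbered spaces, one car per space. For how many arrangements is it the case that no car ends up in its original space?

The number of derangements of 9 is !9 = Σ_{k=0}^{9} (-1)^k·9!/k!
= 9! - 9!/1! + 9!/2! - 9!/3! + 9!/4! - 9!/5! + 9!/6! - 9!/7! + 9!/8! - 9!/9!
= 362880 - 362880 + 181440 - 60480 + 15120 - 3024 + 504 - 72 + 9 - 1
= 133496

133496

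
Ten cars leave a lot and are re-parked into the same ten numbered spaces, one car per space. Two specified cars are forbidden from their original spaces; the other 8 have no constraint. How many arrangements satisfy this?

2943360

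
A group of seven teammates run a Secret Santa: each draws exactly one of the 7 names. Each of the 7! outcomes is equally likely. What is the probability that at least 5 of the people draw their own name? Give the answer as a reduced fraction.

11/2520

Favorable outcomes: Σ_{i≥5} C(7,i)·!(7-i) = 21·1 + 7·0 + 1·1 = 22.
Total outcomes: 7! = 5040.
Probability = 22/5040 = 11/2520.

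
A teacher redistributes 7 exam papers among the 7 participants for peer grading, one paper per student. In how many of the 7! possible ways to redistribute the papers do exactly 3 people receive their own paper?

315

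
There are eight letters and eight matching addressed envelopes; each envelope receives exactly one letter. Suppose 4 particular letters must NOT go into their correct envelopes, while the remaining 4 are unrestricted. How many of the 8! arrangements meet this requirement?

Inclusion-exclusion on the 4 forbidden self-matches:
Σ_{j=0}^{4} (-1)^j C(4,j)(8-j)!
= C(4,0)·8! - C(4,1)·7! + C(4,2)·6! - C(4,3)·5! + C(4,4)·4!
= 40320 - 20160 + 4320 - 480 + 24
= 24024

24024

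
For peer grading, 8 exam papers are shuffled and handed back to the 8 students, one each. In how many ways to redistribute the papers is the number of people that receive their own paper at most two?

Sum C(8,i)·!(8-i) for i = 0..2:
  i=0: C(8,0)·!8 = 1·14833 = 14833
  i=1: C(8,1)·!7 = 8·1854 = 14832
  i=2: C(8,2)·!6 = 28·265 = 7420
Total = 37085.

37085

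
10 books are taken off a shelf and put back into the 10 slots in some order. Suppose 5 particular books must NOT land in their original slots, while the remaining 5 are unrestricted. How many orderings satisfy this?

2170680

Let A_j be the event that the j-th constrained one is fixed. By inclusion-exclusion over the 5 events:
Σ_{j=0}^{5} (-1)^j C(5,j)(10-j)!
= C(5,0)·10! - C(5,1)·9! + C(5,2)·8! - C(5,3)·7! + C(5,4)·6! - C(5,5)·5!
= 3628800 - 1814400 + 403200 - 50400 + 3600 - 120
= 2170680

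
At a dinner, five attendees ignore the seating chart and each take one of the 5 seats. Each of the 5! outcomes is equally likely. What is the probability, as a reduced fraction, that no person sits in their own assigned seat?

Favorable outcomes: !5 = 44.
Total outcomes: 5! = 120.
Probability = 44/120 = 11/30.

11/30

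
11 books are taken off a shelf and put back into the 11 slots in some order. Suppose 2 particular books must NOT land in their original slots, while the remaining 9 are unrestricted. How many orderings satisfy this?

33022080

Let A_j be the event that the j-th constrained one is fixed. By inclusion-exclusion over the 2 events:
Σ_{j=0}^{2} (-1)^j C(2,j)(11-j)!
= C(2,0)·11! - C(2,1)·10! + C(2,2)·9!
= 39916800 - 7257600 + 362880
= 33022080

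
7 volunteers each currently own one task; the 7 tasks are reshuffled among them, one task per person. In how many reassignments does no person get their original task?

Use !n = (n-1)(!(n-1) + !(n-2)).
!7 = 6·(265 + 44) = 6·309 = 1854

1854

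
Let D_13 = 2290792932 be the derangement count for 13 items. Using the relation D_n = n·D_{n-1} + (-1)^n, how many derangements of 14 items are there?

D_14 = 14·2290792932 + 1 = 32071101049.

32071101049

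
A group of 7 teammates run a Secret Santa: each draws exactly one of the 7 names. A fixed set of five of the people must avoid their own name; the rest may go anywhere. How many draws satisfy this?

2428

Inclusion-exclusion on the 5 forbidden self-matches:
Σ_{j=0}^{5} (-1)^j C(5,j)(7-j)!
= C(5,0)·7! - C(5,1)·6! + C(5,2)·5! - C(5,3)·4! + C(5,4)·3! - C(5,5)·2!
= 5040 - 3600 + 1200 - 240 + 30 - 2
= 2428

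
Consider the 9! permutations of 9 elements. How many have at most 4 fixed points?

Sum C(9,i)·!(9-i) for i = 0..4:
  i=0: C(9,0)·!9 = 1·133496 = 133496
  i=1: C(9,1)·!8 = 9·14833 = 133497
  i=2: C(9,2)·!7 = 36·1854 = 66744
  i=3: C(9,3)·!6 = 84·265 = 22260
  i=4: C(9,4)·!5 = 126·44 = 5544
Total = 361541.

361541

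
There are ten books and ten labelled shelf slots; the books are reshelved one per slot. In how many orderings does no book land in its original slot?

1334961

!10 = 10! · Σ_{k=0}^{10} (-1)^k/k!
= 10! - 10!/1! + 10!/2! - 10!/3! + 10!/4! - 10!/5! + 10!/6! - 10!/7! + 10!/8! - 10!/9! + 10!/10!
= 3628800 - 3628800 + 1814400 - 604800 + 151200 - 30240 + 5040 - 720 + 90 - 10 + 1
= 1334961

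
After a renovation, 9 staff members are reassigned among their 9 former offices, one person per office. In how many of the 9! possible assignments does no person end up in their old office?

133496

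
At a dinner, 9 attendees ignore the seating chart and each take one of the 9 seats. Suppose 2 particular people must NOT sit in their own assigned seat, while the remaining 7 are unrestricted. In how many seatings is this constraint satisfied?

Inclusion-exclusion on the 2 forbidden self-matches:
Σ_{j=0}^{2} (-1)^j C(2,j)(9-j)!
= C(2,0)·9! - C(2,1)·8! + C(2,2)·7!
= 362880 - 80640 + 5040
= 287280

287280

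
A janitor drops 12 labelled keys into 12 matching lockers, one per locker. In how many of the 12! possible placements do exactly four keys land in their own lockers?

7342335

Pick the 4 fixed positions: C(12,4) = 495 ways.
The other 8 form a derangement: !8 = 14833.
Total: 495 × 14833 = 7342335.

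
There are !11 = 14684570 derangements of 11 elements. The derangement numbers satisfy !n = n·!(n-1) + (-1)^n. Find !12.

176214841

!12 = 12·14684570 + 1 = 176214841.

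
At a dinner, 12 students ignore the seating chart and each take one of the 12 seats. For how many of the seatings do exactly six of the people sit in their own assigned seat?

Choose which 6 of the 12 are fixed: C(12,6) = 924.
The remaining 6 must be deranged: !6 = 265.
Total: 924 × 265 = 244860.

244860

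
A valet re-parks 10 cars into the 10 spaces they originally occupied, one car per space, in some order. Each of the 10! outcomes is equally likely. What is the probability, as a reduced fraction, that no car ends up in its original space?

16481/44800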